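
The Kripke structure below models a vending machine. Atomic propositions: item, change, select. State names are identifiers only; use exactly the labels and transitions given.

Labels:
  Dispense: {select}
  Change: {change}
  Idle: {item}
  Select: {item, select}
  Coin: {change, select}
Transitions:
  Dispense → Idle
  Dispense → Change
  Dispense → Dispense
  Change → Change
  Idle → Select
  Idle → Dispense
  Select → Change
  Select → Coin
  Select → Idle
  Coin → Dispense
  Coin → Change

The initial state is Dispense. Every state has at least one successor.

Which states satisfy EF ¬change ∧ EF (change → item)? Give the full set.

States satisfying ¬change: {Dispense, Idle, Select}.
States satisfying EF ¬change: {Dispense, Idle, Select, Coin}.
States satisfying change → item: {Dispense, Idle, Select}.
States satisfying EF (change → item): {Dispense, Idle, Select, Coin}.
States satisfying EF ¬change ∧ EF (change → item): {Dispense, Idle, Select, Coin}.

{Dispense, Idle, Select, Coin}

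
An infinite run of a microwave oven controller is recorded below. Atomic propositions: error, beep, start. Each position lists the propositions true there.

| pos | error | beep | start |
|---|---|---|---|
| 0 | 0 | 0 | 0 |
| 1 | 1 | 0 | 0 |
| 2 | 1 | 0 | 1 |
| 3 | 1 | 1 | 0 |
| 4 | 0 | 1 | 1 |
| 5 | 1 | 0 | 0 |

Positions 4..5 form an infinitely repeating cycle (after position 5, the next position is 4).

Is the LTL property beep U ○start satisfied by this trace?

Walking from position 0: at position 0, ○start has not yet held and beep fails, so beep U ○start is false.

No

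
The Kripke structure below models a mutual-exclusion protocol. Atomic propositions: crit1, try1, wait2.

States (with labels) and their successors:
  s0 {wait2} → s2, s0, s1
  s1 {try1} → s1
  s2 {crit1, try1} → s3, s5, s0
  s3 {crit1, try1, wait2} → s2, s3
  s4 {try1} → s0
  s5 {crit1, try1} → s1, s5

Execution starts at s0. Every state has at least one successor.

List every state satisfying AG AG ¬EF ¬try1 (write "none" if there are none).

{s1, s5}

States satisfying AG ¬EF ¬try1: {s1, s5}.
States satisfying AG AG ¬EF ¬try1: {s1, s5}.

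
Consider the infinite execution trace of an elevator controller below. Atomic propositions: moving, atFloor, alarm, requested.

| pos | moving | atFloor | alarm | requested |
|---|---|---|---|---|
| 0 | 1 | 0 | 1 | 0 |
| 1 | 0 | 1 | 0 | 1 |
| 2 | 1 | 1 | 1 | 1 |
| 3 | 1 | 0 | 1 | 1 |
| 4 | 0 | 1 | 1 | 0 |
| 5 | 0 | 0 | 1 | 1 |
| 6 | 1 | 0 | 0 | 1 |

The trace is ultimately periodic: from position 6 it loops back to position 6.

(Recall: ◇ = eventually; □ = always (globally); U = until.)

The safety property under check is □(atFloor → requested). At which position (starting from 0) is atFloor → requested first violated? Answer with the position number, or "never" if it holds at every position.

Check atFloor → requested at each position in order: 0 ✓, 1 ✓, 2 ✓, 3 ✓.
At position 4 the labels are {alarm, atFloor}, so atFloor → requested is false there. This is the first violation.

4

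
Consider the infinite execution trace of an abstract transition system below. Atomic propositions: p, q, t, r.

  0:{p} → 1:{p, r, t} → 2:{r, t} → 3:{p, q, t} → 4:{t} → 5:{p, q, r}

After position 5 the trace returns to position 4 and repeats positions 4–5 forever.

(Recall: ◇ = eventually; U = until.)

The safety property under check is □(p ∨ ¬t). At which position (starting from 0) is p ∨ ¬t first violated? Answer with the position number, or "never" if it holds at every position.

2

Check p ∨ ¬t at each position in order: 0 ✓, 1 ✓.
At position 2 the labels are {r, t}, so p ∨ ¬t is false there. This is the first violation.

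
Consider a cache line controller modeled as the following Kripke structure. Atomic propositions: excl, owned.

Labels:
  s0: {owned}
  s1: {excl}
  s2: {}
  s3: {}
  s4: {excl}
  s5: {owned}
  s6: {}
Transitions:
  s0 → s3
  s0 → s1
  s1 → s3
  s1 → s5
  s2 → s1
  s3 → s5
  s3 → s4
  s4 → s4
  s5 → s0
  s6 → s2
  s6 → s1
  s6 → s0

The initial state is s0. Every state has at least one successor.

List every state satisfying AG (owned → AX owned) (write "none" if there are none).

{s4}

States satisfying owned → AX owned: {s1, s2, s3, s4, s5, s6}.
States satisfying AG (owned → AX owned): {s4}.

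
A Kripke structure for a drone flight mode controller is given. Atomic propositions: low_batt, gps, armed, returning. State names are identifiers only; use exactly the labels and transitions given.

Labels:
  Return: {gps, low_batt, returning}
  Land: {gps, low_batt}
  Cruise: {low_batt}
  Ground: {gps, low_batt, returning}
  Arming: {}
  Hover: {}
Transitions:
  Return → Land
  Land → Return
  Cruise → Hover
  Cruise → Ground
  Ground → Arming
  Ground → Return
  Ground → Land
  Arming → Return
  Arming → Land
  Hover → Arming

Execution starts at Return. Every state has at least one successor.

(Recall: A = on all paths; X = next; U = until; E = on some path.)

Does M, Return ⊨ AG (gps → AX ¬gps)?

Does not hold

States satisfying gps → AX ¬gps: {Cruise, Arming, Hover}.
States satisfying AG (gps → AX ¬gps): ∅.
Land is reachable from Return and violates gps → AX ¬gps, so AG fails at Return.
Return ∉ Sat(AG (gps → AX ¬gps)).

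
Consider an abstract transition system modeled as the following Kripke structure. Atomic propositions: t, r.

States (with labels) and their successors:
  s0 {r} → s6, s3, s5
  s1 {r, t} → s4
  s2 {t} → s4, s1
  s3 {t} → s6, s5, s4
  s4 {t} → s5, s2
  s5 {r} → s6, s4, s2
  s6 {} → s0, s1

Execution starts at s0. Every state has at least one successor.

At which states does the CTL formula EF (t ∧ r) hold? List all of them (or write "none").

States satisfying t ∧ r: {s1}.
States satisfying EF (t ∧ r): {s0, s1, s2, s3, s4, s5, s6}.

{s0, s1, s2, s3, s4, s5, s6}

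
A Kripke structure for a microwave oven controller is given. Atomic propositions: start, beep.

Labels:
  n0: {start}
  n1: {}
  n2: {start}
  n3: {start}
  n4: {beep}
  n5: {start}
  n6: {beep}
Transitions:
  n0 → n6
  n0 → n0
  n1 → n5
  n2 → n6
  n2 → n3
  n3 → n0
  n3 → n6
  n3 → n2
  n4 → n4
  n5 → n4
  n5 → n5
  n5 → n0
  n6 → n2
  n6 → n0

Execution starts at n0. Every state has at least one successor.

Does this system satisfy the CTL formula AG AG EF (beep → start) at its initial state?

Yes

States satisfying AG EF (beep → start): {n0, n2, n3, n6}.
States satisfying AG AG EF (beep → start): {n0, n2, n3, n6}.
Every state reachable from n0 satisfies AG EF (beep → start).
n0 ∈ Sat(AG AG EF (beep → start)).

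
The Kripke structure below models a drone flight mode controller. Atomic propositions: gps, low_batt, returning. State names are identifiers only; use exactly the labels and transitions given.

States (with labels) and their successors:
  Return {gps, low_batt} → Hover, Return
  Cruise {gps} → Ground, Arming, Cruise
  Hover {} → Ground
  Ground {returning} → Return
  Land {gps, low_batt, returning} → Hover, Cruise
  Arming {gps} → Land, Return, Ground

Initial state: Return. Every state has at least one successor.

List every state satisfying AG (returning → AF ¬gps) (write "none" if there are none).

{Return, Hover, Ground}

States satisfying returning → AF ¬gps: {Return, Cruise, Hover, Ground, Arming}.
States satisfying AG (returning → AF ¬gps): {Return, Hover, Ground}.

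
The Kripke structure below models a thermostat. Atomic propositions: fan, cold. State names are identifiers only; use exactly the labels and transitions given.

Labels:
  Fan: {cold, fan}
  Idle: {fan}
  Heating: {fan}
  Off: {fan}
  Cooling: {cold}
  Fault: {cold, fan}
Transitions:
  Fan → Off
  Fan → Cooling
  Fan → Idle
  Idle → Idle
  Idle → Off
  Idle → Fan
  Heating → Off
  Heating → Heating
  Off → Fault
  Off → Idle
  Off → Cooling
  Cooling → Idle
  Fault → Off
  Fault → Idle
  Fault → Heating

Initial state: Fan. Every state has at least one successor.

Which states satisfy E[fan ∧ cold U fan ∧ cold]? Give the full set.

States satisfying fan ∧ cold: {Fan, Fault}.
States satisfying E[fan ∧ cold U fan ∧ cold]: {Fan, Fault}.

{Fan, Fault}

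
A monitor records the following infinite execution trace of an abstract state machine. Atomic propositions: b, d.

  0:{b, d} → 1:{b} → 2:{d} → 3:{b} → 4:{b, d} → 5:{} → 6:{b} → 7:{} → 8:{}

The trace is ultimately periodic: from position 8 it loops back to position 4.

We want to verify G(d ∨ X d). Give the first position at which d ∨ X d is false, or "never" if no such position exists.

5

Check d ∨ X d at each position in order: 0 ✓, 1 ✓, 2 ✓, 3 ✓, 4 ✓.
At position 5 the labels are {} and the next position 6 has {b}, so d ∨ X d is false there. This is the first violation.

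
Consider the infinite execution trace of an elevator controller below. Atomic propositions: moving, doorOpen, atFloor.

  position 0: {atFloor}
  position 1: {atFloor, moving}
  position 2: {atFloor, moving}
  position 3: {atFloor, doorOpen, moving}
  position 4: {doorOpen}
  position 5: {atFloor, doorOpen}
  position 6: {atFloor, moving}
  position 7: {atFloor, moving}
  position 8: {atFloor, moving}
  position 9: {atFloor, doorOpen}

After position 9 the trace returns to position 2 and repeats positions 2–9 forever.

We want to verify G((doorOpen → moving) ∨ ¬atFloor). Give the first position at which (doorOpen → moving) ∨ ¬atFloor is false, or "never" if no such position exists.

Check (doorOpen → moving) ∨ ¬atFloor at each position in order: 0 ✓, 1 ✓, 2 ✓, 3 ✓, 4 ✓.
At position 5 the labels are {atFloor, doorOpen}, so (doorOpen → moving) ∨ ¬atFloor is false there. This is the first violation.

5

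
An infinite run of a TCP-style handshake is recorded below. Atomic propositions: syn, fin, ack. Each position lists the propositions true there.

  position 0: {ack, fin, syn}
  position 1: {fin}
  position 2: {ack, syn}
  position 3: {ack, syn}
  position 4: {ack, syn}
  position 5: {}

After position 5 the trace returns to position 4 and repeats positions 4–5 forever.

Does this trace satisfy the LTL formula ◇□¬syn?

□¬syn is false at every position 0..5, so it never becomes true and ◇□¬syn fails.

No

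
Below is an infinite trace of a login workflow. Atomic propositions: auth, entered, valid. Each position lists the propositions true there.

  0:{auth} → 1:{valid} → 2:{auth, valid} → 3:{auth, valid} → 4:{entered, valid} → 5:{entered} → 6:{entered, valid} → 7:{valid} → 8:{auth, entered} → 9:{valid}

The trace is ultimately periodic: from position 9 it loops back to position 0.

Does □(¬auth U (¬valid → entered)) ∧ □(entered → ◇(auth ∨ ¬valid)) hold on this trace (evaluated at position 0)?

¬auth U (¬valid → entered) must hold at every position from 0 onward. It fails at position 0, so □(¬auth U (¬valid → entered)) is false.
entered → ◇(auth ∨ ¬valid) holds at every position 0..9, and those are all positions ever visited, so □(entered → ◇(auth ∨ ¬valid)) holds.
Positions where entered holds: 4, 5, 6, 8.
Check ◇(auth ∨ ¬valid) at each: 4→ok, 5→ok, 6→ok, 8→ok.
At position 0: □(¬auth U (¬valid → entered)) is false; □(entered → ◇(auth ∨ ¬valid)) is true; so □(¬auth U (¬valid → entered)) ∧ □(entered → ◇(auth ∨ ¬valid)) is false.

No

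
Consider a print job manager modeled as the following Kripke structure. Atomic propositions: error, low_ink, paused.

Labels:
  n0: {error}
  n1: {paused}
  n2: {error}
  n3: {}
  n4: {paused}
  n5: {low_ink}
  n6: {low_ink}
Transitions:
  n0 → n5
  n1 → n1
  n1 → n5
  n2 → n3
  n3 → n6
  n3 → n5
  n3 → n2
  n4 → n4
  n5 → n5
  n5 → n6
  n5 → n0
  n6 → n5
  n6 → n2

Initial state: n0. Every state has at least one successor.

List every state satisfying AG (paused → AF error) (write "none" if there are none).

States satisfying paused → AF error: {n0, n2, n3, n5, n6}.
States satisfying AG (paused → AF error): {n0, n2, n3, n5, n6}.

{n0, n2, n3, n5, n6}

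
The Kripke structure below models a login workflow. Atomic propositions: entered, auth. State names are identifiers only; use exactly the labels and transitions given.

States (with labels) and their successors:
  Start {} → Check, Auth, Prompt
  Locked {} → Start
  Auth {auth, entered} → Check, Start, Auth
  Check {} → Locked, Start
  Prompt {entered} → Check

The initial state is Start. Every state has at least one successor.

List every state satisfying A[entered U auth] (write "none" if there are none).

{Auth}

States satisfying entered: {Auth, Prompt}.
States satisfying auth: {Auth}.
States satisfying A[entered U auth]: {Auth}.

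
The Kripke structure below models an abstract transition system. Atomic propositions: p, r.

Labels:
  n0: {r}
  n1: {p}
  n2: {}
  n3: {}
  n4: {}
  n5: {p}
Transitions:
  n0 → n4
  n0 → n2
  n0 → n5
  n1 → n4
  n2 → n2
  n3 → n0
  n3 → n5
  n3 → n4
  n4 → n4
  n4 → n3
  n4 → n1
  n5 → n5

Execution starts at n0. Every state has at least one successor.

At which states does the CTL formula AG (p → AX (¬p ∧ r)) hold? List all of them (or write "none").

States satisfying p → AX (¬p ∧ r): {n0, n2, n3, n4}.
States satisfying AG (p → AX (¬p ∧ r)): {n2}.

{n2}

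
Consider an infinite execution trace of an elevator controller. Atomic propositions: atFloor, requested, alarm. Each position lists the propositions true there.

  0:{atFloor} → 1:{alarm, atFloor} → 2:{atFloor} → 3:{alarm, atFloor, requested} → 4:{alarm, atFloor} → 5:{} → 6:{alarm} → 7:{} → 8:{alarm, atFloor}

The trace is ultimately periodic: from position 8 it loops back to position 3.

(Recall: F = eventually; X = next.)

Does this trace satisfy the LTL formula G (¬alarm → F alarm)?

¬alarm → F alarm holds at every position 0..8, and those are all positions ever visited, so G (¬alarm → F alarm) holds.
Positions where ¬alarm holds: 0, 2, 5, 7.
Check F alarm at each: 0→ok, 2→ok, 5→ok, 7→ok.

Yes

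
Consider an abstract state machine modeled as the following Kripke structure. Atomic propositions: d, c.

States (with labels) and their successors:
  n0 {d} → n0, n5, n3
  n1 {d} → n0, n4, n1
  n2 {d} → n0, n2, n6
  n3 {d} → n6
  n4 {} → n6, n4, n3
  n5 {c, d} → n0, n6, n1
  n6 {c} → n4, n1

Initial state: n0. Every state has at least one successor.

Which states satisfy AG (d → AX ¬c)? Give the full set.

none

States satisfying d → AX ¬c: {n1, n4, n6}.
States satisfying AG (d → AX ¬c): ∅.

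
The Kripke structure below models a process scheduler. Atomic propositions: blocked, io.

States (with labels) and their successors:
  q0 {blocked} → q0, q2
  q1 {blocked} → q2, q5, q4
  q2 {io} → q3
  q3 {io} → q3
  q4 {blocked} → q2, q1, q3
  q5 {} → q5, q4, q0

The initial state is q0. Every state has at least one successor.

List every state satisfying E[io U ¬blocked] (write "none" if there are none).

States satisfying io: {q2, q3}.
States satisfying ¬blocked: {q2, q3, q5}.
States satisfying E[io U ¬blocked]: {q2, q3, q5}.

{q2, q3, q5}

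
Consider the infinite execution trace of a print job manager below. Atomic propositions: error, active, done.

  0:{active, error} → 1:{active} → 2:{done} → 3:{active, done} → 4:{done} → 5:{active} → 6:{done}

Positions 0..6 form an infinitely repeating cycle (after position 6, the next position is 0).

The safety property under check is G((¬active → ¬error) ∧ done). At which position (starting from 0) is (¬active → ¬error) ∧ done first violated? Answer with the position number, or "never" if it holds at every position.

0

At position 0 the labels are {active, error}, so (¬active → ¬error) ∧ done is false there. This is the first violation.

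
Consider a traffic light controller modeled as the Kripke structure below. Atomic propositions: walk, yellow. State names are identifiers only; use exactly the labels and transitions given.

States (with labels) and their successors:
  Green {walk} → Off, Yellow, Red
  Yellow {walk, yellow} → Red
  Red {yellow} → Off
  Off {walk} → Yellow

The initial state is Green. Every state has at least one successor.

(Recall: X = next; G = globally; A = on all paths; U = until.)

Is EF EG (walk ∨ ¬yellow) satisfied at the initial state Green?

States satisfying EG (walk ∨ ¬yellow): ∅.
States satisfying EF EG (walk ∨ ¬yellow): ∅.
No suitable path/successor from Green witnesses the formula.
Green ∉ Sat(EF EG (walk ∨ ¬yellow)).

Does not hold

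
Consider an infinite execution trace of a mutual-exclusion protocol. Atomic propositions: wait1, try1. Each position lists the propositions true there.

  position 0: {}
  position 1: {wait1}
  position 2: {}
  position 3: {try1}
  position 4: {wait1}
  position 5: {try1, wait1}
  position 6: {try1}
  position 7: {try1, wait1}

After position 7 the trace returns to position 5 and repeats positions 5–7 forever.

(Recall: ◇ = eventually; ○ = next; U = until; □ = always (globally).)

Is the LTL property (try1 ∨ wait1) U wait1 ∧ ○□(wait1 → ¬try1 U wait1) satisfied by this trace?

Walking from position 0: at position 0, wait1 has not yet held and try1 ∨ wait1 fails, so (try1 ∨ wait1) U wait1 is false.
The position after 0 is 1; □(wait1 → ¬try1 U wait1) is true there.
At position 0: (try1 ∨ wait1) U wait1 is false; ○□(wait1 → ¬try1 U wait1) is true; so (try1 ∨ wait1) U wait1 ∧ ○□(wait1 → ¬try1 U wait1) is false.

No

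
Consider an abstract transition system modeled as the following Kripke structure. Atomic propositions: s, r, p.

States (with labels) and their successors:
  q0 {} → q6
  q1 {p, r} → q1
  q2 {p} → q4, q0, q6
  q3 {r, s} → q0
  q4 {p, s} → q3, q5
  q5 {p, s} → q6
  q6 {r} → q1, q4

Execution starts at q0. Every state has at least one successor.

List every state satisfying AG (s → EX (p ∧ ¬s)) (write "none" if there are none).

States satisfying s → EX (p ∧ ¬s): {q0, q1, q2, q6}.
States satisfying AG (s → EX (p ∧ ¬s)): {q1}.

{q1}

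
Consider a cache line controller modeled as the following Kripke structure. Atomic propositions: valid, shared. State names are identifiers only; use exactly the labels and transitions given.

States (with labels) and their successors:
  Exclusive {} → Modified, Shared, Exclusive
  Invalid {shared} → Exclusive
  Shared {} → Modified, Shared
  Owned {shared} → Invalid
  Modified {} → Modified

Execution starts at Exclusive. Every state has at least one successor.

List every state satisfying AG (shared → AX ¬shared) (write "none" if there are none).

States satisfying shared → AX ¬shared: {Exclusive, Invalid, Shared, Modified}.
States satisfying AG (shared → AX ¬shared): {Exclusive, Invalid, Shared, Modified}.

{Exclusive, Invalid, Shared, Modified}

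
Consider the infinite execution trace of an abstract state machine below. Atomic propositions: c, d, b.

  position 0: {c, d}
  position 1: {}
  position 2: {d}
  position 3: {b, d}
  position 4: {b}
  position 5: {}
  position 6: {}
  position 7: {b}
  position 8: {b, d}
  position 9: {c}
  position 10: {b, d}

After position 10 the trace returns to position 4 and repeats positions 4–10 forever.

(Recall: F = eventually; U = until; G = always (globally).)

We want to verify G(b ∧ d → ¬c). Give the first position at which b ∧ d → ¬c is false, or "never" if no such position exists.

b ∧ d → ¬c holds at every position 0..10, and those are all the positions the trace ever visits, so the invariant G(b ∧ d → ¬c) is never violated.

never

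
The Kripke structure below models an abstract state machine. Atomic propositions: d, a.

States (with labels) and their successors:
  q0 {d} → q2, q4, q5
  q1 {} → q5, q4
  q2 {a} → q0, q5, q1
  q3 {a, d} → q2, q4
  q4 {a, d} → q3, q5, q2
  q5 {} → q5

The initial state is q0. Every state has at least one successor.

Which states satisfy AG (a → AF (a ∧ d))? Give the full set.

States satisfying a → AF (a ∧ d): {q0, q1, q3, q4, q5}.
States satisfying AG (a → AF (a ∧ d)): {q5}.

{q5}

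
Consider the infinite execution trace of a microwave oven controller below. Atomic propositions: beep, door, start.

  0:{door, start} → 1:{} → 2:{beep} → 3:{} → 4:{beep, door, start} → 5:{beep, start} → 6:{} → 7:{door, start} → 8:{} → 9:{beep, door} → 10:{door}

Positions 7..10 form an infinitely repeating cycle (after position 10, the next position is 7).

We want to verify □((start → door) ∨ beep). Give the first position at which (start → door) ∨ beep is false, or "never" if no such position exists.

never

(start → door) ∨ beep holds at every position 0..10, and those are all the positions the trace ever visits, so the invariant □((start → door) ∨ beep) is never violated.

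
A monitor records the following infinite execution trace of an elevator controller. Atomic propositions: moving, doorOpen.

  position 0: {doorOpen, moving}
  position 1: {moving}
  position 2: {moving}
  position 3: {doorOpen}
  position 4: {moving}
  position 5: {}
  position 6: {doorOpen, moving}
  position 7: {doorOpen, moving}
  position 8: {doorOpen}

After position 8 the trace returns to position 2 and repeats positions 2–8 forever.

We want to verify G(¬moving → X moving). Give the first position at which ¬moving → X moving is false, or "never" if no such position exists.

¬moving → X moving holds at every position 0..8, and those are all the positions the trace ever visits, so the invariant G(¬moving → X moving) is never violated.

never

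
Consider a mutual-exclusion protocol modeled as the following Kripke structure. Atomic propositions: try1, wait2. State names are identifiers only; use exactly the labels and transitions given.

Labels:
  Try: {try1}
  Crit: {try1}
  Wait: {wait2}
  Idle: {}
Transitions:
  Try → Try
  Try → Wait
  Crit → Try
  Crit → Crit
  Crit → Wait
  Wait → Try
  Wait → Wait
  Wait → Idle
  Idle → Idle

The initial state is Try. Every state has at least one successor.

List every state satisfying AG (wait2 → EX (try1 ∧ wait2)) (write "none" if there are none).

States satisfying wait2 → EX (try1 ∧ wait2): {Try, Crit, Idle}.
States satisfying AG (wait2 → EX (try1 ∧ wait2)): {Idle}.

{Idle}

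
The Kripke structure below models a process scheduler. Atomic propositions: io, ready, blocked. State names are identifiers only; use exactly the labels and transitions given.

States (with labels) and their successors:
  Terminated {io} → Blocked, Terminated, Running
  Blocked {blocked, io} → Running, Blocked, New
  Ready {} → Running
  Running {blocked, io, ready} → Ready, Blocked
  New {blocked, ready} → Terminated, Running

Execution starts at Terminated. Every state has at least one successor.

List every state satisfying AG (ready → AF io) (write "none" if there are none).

States satisfying ready → AF io: {Terminated, Blocked, Ready, Running, New}.
States satisfying AG (ready → AF io): {Terminated, Blocked, Ready, Running, New}.

{Terminated, Blocked, Ready, Running, New}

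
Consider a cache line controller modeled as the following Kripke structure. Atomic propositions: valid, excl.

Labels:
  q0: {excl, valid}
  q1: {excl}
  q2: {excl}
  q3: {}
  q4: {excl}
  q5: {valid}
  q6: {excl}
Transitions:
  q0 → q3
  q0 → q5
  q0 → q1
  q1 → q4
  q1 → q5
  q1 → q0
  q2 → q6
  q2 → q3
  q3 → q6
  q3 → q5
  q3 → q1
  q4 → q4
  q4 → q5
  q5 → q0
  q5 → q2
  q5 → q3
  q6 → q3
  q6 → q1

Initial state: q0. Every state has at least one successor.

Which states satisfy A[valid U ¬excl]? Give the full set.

{q3, q5}

States satisfying valid: {q0, q5}.
States satisfying ¬excl: {q3, q5}.
States satisfying A[valid U ¬excl]: {q3, q5}.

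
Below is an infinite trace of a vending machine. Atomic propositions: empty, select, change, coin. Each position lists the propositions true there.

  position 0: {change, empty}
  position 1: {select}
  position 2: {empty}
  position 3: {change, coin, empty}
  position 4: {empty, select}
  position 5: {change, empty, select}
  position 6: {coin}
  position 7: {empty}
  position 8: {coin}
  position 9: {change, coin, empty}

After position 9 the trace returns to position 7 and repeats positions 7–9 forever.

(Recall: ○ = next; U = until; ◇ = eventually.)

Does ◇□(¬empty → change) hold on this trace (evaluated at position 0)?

Does not hold

□(¬empty → change) is false at every position 0..9, so it never becomes true and ◇□(¬empty → change) fails.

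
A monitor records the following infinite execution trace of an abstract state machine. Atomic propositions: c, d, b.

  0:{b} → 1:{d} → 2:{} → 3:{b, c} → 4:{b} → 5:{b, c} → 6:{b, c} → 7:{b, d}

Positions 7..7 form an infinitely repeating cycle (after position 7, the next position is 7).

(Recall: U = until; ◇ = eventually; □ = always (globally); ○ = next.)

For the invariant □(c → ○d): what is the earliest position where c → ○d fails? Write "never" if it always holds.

3

Check c → ○d at each position in order: 0 ✓, 1 ✓, 2 ✓.
At position 3 the labels are {b, c} and the next position 4 has {b}, so c → ○d is false there. This is the first violation.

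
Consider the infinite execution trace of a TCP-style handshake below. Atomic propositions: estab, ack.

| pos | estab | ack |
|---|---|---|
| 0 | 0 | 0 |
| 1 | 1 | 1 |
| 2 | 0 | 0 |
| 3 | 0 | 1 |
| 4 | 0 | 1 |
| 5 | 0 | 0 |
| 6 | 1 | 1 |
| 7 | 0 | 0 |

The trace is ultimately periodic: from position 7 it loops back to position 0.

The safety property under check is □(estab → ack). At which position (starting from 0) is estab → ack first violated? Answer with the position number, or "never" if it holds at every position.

never

estab → ack holds at every position 0..7, and those are all the positions the trace ever visits, so the invariant □(estab → ack) is never violated.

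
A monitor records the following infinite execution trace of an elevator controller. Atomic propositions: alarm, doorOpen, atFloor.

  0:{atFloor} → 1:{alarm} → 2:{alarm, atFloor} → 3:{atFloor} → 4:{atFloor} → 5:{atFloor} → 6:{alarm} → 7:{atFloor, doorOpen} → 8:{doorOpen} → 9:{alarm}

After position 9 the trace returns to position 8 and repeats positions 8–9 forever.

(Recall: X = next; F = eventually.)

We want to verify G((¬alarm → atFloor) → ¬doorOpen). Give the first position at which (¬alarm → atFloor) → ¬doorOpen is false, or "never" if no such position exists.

7

Check (¬alarm → atFloor) → ¬doorOpen at each position in order: 0 ✓, 1 ✓, 2 ✓, 3 ✓, 4 ✓, 5 ✓, 6 ✓.
At position 7 the labels are {atFloor, doorOpen}, so (¬alarm → atFloor) → ¬doorOpen is false there. This is the first violation.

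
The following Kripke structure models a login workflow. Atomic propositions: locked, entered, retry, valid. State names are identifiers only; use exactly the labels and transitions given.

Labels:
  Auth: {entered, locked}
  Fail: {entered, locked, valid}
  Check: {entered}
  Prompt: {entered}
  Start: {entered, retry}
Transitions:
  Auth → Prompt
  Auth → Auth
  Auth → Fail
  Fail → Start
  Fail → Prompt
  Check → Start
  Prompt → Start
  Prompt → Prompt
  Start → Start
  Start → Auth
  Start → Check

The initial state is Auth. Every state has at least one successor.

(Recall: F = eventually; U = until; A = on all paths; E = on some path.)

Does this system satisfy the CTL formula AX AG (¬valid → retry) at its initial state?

No

States satisfying AG (¬valid → retry): ∅.
States satisfying AX AG (¬valid → retry): ∅.
Auth ∉ Sat(AX AG (¬valid → retry)).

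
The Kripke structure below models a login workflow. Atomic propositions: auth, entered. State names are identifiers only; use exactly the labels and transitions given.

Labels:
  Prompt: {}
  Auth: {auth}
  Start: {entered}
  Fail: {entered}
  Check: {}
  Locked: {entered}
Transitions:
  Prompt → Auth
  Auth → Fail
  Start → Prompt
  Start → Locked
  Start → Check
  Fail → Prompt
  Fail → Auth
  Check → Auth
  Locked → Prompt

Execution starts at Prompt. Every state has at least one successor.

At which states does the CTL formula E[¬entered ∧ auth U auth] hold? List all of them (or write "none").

{Auth}

States satisfying ¬entered ∧ auth: {Auth}.
States satisfying auth: {Auth}.
States satisfying E[¬entered ∧ auth U auth]: {Auth}.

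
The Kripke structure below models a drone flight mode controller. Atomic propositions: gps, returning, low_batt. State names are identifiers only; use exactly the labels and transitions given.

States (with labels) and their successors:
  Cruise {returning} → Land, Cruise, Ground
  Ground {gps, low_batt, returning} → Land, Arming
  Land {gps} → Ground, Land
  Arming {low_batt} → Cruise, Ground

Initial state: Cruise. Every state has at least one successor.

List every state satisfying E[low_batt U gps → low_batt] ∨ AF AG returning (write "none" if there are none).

States satisfying low_batt: {Ground, Arming}.
States satisfying gps → low_batt: {Cruise, Ground, Arming}.
States satisfying E[low_batt U gps → low_batt]: {Cruise, Ground, Arming}.
States satisfying AG returning: ∅.
States satisfying AF AG returning: ∅.
States satisfying E[low_batt U gps → low_batt] ∨ AF AG returning: {Cruise, Ground, Arming}.

{Cruise, Ground, Arming}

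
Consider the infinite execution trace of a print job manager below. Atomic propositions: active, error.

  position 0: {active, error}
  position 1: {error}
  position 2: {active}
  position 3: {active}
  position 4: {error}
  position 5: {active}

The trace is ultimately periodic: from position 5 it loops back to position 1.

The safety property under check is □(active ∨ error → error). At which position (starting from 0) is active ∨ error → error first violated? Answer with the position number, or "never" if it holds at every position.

Check active ∨ error → error at each position in order: 0 ✓, 1 ✓.
At position 2 the labels are {active}, so active ∨ error → error is false there. This is the first violation.

2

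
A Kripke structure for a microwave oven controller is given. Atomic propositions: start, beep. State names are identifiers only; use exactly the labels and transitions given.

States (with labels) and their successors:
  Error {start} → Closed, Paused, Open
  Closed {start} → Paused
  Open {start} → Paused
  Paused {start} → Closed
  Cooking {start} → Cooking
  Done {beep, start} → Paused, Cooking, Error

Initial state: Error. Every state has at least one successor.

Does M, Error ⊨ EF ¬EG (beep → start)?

Violated

States satisfying ¬EG (beep → start): ∅.
States satisfying EF ¬EG (beep → start): ∅.
No suitable path/successor from Error witnesses the formula.
Error ∉ Sat(EF ¬EG (beep → start)).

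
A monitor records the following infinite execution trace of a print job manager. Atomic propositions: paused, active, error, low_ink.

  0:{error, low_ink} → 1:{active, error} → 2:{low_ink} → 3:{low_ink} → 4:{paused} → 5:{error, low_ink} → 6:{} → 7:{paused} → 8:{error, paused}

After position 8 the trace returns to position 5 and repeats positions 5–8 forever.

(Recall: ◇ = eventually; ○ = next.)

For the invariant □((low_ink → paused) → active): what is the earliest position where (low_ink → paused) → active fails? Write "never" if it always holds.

Check (low_ink → paused) → active at each position in order: 0 ✓, 1 ✓, 2 ✓, 3 ✓.
At position 4 the labels are {paused}, so (low_ink → paused) → active is false there. This is the first violation.

4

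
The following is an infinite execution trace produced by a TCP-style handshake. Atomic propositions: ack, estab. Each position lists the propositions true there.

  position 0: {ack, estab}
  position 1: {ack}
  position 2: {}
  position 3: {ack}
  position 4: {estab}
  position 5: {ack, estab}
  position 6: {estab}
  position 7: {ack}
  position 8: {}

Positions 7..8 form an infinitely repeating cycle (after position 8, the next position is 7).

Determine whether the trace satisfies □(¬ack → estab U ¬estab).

Holds

¬ack → estab U ¬estab holds at every position 0..8, and those are all positions ever visited, so □(¬ack → estab U ¬estab) holds.
Positions where ¬ack holds: 2, 4, 6, 8.
Check estab U ¬estab at each: 2→ok, 4→ok, 6→ok, 8→ok.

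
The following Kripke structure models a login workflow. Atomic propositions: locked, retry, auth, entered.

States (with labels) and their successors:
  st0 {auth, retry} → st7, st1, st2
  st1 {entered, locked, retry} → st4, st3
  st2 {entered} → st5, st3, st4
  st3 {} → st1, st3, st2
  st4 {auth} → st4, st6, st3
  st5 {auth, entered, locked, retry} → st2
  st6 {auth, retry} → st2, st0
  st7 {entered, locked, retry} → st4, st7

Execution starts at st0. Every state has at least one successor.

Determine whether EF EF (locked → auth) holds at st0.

Yes

States satisfying EF (locked → auth): {st0, st1, st2, st3, st4, st5, st6, st7}.
States satisfying EF EF (locked → auth): {st0, st1, st2, st3, st4, st5, st6, st7}.
Some path from st0 reaches a state where EF (locked → auth) holds.
st0 ∈ Sat(EF EF (locked → auth)).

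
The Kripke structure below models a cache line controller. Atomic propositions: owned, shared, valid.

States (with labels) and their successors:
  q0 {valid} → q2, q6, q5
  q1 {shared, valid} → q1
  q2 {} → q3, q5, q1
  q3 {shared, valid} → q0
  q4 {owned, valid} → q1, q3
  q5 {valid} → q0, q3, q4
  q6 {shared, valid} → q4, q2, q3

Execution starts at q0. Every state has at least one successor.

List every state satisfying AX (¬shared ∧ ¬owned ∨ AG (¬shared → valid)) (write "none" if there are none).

States satisfying ¬shared ∧ ¬owned ∨ AG (¬shared → valid): {q0, q1, q2, q5}.
States satisfying AX (¬shared ∧ ¬owned ∨ AG (¬shared → valid)): {q1, q3}.

{q1, q3}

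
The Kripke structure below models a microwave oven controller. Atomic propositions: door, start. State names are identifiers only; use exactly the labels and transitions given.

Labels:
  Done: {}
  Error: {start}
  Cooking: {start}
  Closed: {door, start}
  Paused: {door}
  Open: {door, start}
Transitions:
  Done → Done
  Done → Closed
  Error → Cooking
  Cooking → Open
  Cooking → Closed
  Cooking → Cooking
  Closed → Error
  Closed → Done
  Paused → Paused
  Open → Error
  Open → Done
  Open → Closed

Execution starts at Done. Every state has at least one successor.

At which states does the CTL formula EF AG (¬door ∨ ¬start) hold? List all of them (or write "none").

States satisfying AG (¬door ∨ ¬start): {Paused}.
States satisfying EF AG (¬door ∨ ¬start): {Paused}.

{Paused}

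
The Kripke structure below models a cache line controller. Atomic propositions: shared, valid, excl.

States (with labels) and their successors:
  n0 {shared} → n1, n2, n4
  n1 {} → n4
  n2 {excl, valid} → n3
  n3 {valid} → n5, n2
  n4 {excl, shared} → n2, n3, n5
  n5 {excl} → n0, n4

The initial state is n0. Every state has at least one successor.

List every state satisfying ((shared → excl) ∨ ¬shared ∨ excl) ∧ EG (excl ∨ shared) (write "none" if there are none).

{n4, n5}

States satisfying shared → excl: {n1, n2, n3, n4, n5}.
States satisfying ¬shared: {n1, n2, n3, n5}.
States satisfying ¬shared ∨ excl: {n1, n2, n3, n4, n5}.
States satisfying (shared → excl) ∨ ¬shared ∨ excl: {n1, n2, n3, n4, n5}.
States satisfying excl ∨ shared: {n0, n2, n4, n5}.
States satisfying EG (excl ∨ shared): {n0, n4, n5}.
States satisfying ((shared → excl) ∨ ¬shared ∨ excl) ∧ EG (excl ∨ shared): {n4, n5}.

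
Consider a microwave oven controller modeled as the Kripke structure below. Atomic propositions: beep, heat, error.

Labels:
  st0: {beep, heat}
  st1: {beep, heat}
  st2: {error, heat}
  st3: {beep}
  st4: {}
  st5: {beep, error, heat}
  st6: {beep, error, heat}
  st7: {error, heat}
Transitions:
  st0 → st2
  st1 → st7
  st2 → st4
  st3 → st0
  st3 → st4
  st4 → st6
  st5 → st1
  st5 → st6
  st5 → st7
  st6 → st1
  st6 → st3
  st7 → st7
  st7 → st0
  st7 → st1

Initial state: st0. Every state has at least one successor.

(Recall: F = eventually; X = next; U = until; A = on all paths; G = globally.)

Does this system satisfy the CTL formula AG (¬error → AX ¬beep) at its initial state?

Violated

States satisfying ¬error → AX ¬beep: {st0, st1, st2, st5, st6, st7}.
States satisfying AG (¬error → AX ¬beep): ∅.
st3 is reachable from st0 and violates ¬error → AX ¬beep, so AG fails at st0.
st0 ∉ Sat(AG (¬error → AX ¬beep)).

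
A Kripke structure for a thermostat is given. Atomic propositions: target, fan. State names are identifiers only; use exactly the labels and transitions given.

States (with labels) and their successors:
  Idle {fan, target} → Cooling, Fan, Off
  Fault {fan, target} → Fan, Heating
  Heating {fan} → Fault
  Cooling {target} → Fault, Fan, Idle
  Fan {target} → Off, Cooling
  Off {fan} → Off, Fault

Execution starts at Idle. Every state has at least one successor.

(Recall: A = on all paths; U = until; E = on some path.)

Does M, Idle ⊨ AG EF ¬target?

States satisfying EF ¬target: {Idle, Fault, Heating, Cooling, Fan, Off}.
States satisfying AG EF ¬target: {Idle, Fault, Heating, Cooling, Fan, Off}.
Every state reachable from Idle satisfies EF ¬target.
Idle ∈ Sat(AG EF ¬target).

Holds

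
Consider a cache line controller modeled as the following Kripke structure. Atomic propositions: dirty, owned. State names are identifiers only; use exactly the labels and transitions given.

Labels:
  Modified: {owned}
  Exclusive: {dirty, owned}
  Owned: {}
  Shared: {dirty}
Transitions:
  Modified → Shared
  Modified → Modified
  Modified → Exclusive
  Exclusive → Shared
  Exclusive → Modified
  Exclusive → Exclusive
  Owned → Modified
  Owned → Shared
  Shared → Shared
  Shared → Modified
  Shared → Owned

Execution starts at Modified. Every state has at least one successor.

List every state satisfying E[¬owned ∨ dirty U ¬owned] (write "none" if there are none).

States satisfying ¬owned ∨ dirty: {Exclusive, Owned, Shared}.
States satisfying ¬owned: {Owned, Shared}.
States satisfying E[¬owned ∨ dirty U ¬owned]: {Exclusive, Owned, Shared}.

{Exclusive, Owned, Shared}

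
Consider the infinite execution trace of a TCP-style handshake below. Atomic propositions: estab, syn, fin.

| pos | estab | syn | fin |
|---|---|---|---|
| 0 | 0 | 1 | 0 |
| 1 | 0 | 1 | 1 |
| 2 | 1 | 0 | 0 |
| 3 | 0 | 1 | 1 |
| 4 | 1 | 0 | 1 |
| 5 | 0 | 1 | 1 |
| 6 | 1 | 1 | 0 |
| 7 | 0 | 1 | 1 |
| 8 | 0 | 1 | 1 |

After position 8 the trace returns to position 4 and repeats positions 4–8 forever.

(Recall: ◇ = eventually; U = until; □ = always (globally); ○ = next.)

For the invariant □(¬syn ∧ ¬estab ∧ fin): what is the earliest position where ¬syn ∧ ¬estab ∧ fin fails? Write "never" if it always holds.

0

At position 0 the labels are {syn}, so ¬syn ∧ ¬estab ∧ fin is false there. This is the first violation.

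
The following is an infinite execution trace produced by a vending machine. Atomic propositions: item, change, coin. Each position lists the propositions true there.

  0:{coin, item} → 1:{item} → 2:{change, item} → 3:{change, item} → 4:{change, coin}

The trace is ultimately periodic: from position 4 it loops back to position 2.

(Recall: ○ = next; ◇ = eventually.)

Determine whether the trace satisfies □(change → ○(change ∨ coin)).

Yes

change → ○(change ∨ coin) holds at every position 0..4, and those are all positions ever visited, so □(change → ○(change ∨ coin)) holds.
Positions where change holds: 2, 3, 4.
Check ○(change ∨ coin) at each: 2→ok, 3→ok, 4→ok.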